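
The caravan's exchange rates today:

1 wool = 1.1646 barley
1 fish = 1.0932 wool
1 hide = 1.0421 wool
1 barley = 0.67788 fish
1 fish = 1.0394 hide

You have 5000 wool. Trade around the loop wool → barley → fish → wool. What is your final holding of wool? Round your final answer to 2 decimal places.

4315.18

5000 wool × 1.1646 = 5823 barley
5823 barley × 0.67788 = 3947.29524 fish
3947.29524 fish × 1.0932 = 4315.183156368 wool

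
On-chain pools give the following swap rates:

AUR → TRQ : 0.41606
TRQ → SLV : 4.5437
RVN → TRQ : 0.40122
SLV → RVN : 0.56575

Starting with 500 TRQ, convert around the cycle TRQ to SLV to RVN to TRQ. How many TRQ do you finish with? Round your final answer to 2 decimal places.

515.69

500 TRQ × 4.5437 = 2271.85 SLV
2271.85 SLV × 0.56575 = 1285.2991375 RVN
1285.2991375 RVN × 0.40122 = 515.68771994775 TRQ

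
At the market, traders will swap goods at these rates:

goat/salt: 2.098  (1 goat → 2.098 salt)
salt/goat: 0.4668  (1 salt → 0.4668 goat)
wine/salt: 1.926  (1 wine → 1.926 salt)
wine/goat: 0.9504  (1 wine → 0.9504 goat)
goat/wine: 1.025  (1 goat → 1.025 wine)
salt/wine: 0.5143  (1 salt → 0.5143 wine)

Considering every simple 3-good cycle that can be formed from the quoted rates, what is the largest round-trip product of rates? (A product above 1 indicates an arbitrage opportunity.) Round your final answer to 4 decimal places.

1.0255

goat→salt→wine→goat: 2.098 × 0.5143 × 0.9504 = 1.02548
goat→wine→salt→goat: 1.025 × 1.926 × 0.4668 = 0.92153
Maximum is goat→salt→wine→goat at 1.0255; arbitrage exists.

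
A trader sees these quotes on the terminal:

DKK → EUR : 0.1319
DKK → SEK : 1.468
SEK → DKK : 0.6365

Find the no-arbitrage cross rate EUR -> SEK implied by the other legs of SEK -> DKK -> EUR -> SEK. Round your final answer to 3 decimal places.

11.911

Known legs of the cycle: 0.6365 × 0.1319 = 0.08395435
For no arbitrage the full-cycle product must be 1, so the missing rate is 1 / 0.08395435 ≈ 11.91124.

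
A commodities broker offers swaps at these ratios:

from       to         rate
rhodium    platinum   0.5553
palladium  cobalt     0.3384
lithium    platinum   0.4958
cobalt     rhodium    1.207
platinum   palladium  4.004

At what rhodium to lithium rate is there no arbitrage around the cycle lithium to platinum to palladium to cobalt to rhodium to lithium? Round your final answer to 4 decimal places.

1.2333

Known legs of the cycle: 0.4958 × 4.004 × 0.3384 × 1.207 = 0.81084569582016
For no arbitrage the full-cycle product must be 1, so the missing rate is 1 / 0.81084569582016 ≈ 1.233280.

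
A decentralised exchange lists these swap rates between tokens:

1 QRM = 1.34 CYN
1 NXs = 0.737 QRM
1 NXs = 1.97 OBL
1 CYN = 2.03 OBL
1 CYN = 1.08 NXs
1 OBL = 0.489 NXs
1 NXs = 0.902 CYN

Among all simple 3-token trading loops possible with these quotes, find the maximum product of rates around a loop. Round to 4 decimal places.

NXs→QRM→CYN→NXs: 0.737 × 1.34 × 1.08 = 1.06659
OBL→NXs→CYN→OBL: 0.489 × 0.902 × 2.03 = 0.89539
Maximum is NXs→QRM→CYN→NXs at 1.0666; arbitrage exists.

1.0666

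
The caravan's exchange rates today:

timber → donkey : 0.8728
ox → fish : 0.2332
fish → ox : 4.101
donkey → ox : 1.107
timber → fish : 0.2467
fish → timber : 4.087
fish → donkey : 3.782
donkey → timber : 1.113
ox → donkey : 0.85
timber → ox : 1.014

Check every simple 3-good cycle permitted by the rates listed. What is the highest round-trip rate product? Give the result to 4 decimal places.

1.0385

fish→donkey→timber→fish: 3.782 × 1.113 × 0.2467 = 1.03845
fish→donkey→ox→fish: 3.782 × 1.107 × 0.2332 = 0.97633
fish→timber→ox→fish: 4.087 × 1.014 × 0.2332 = 0.96643
timber→ox→donkey→timber: 1.014 × 0.85 × 1.113 = 0.95929
Maximum is fish→donkey→timber→fish at 1.0385; arbitrage exists.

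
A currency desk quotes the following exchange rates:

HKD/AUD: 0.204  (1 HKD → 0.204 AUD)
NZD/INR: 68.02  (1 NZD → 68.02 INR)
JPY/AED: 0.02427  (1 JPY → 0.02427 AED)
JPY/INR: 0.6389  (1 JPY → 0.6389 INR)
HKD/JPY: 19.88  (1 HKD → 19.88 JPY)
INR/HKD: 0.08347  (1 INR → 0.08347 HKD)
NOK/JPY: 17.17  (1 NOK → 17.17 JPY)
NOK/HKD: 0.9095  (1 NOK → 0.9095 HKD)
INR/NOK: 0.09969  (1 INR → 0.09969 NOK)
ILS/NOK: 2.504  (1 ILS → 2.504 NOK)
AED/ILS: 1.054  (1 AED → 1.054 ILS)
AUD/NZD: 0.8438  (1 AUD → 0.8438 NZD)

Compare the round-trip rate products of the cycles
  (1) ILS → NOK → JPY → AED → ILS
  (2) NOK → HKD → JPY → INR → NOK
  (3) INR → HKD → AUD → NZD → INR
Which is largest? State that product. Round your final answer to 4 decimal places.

1.1516

(1) 2.504 × 17.17 × 0.02427 × 1.054 = 1.09980
(2) 0.9095 × 19.88 × 0.6389 × 0.09969 = 1.15161
(3) 0.08347 × 0.204 × 0.8438 × 68.02 = 0.97732
Highest is cycle (2) at 1.1516 (>1, arbitrage).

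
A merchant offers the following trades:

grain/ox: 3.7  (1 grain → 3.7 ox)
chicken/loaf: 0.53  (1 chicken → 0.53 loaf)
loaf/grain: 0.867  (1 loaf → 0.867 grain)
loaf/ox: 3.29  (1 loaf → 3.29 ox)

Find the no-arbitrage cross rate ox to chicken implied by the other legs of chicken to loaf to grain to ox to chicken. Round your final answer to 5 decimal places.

0.58817

Known legs of the cycle: 0.53 × 0.867 × 3.7 = 1.700187
For no arbitrage the full-cycle product must be 1, so the missing rate is 1 / 1.700187 ≈ 0.5881706.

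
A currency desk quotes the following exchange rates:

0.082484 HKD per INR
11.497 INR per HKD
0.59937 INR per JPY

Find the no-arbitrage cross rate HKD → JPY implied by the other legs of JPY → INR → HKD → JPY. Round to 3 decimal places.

Known legs of the cycle: 0.59937 × 0.082484 = 0.04943843508
For no arbitrage the full-cycle product must be 1, so the missing rate is 1 / 0.04943843508 ≈ 20.22718.

20.227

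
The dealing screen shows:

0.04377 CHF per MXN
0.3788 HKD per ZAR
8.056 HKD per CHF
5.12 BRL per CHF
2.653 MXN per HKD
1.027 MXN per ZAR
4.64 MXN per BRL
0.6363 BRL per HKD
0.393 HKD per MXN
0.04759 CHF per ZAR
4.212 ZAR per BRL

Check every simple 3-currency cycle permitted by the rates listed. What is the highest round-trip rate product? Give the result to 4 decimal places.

1.1603

HKD→BRL→MXN→HKD: 0.6363 × 4.64 × 0.393 = 1.16031
CHF→BRL→MXN→CHF: 5.12 × 4.64 × 0.04377 = 1.03984
CHF→BRL→ZAR→CHF: 5.12 × 4.212 × 0.04759 = 1.02630
HKD→BRL→ZAR→HKD: 0.6363 × 4.212 × 0.3788 = 1.01522
CHF→HKD→MXN→CHF: 8.056 × 2.653 × 0.04377 = 0.93548
Maximum is HKD→BRL→MXN→HKD at 1.1603; arbitrage exists.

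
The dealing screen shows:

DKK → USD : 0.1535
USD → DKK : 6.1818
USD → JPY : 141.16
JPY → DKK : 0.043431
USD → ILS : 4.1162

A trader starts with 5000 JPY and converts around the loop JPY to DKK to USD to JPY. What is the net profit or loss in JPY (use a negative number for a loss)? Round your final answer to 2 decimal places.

-294.67

5000 JPY × 0.043431 = 217.155 DKK
217.155 DKK × 0.1535 = 33.3332925 USD
33.3332925 USD × 141.16 = 4705.3275693 JPY
Net change: 4705.3275693 − 5000 = -294.6724307 JPY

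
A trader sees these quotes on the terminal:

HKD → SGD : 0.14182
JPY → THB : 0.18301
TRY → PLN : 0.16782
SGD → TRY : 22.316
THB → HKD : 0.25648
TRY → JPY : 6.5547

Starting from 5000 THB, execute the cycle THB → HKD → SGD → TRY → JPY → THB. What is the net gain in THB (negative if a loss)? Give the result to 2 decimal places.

-131.39

5000 THB × 0.25648 = 1282.4 HKD
1282.4 HKD × 0.14182 = 181.869968 SGD
181.869968 SGD × 22.316 = 4058.610205888 TRY
4058.610205888 TRY × 6.5547 = 26602.9723165340736 JPY
26602.9723165340736 JPY × 0.18301 = 4868.609963648900809536 THB
Net change: 4868.609963648900809536 − 5000 = -131.390036351099190464 THB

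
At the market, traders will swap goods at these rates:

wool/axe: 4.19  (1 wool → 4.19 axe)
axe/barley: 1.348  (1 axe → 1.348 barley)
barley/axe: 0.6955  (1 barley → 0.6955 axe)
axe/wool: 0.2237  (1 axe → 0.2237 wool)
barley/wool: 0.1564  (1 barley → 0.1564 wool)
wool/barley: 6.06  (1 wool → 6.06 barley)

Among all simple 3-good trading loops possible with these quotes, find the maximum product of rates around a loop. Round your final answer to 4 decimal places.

0.9428

barley→axe→wool→barley: 0.6955 × 0.2237 × 6.06 = 0.94284
barley→wool→axe→barley: 0.1564 × 4.19 × 1.348 = 0.88337
Maximum is barley→axe→wool→barley at 0.9428; no arbitrage — every cycle loses value.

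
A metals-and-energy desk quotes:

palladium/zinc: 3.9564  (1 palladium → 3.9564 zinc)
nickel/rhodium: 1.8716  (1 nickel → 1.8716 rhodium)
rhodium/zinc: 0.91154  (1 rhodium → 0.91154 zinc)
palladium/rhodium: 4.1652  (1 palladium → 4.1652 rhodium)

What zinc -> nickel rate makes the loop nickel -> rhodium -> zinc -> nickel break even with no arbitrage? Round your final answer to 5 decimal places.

0.58615

Known legs of the cycle: 1.8716 × 0.91154 = 1.706038264
For no arbitrage the full-cycle product must be 1, so the missing rate is 1 / 1.706038264 ≈ 0.5861533.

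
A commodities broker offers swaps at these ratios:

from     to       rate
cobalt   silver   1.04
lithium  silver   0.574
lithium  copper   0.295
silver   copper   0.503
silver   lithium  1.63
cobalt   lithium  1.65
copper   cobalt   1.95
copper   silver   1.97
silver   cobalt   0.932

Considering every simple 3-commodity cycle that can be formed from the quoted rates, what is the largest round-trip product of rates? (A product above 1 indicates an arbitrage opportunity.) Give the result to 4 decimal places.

1.0201

cobalt→silver→copper→cobalt: 1.04 × 0.503 × 1.95 = 1.02008
cobalt→lithium→copper→cobalt: 1.65 × 0.295 × 1.95 = 0.94916
lithium→copper→silver→lithium: 0.295 × 1.97 × 1.63 = 0.94727
cobalt→lithium→silver→cobalt: 1.65 × 0.574 × 0.932 = 0.88270
Maximum is cobalt→silver→copper→cobalt at 1.0201; arbitrage exists.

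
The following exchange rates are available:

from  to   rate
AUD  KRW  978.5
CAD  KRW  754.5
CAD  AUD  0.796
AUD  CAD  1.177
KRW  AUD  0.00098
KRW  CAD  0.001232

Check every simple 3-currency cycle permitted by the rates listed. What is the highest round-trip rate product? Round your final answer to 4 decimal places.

0.9596

KRW→CAD→AUD→KRW: 0.001232 × 0.796 × 978.5 = 0.95959
KRW→AUD→CAD→KRW: 0.00098 × 1.177 × 754.5 = 0.87029
Maximum is KRW→CAD→AUD→KRW at 0.9596; no arbitrage — every cycle loses value.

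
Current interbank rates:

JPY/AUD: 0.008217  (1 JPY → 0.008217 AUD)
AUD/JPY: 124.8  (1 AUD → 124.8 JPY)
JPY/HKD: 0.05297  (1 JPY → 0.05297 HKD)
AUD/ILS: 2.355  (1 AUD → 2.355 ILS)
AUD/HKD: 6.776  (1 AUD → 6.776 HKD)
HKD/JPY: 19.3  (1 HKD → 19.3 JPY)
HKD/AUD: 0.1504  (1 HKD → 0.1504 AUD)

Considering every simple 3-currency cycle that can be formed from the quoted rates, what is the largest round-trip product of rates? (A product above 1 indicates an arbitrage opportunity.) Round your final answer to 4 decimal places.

1.0746

HKD→JPY→AUD→HKD: 19.3 × 0.008217 × 6.776 = 1.07459
HKD→AUD→JPY→HKD: 0.1504 × 124.8 × 0.05297 = 0.99424
Maximum is HKD→JPY→AUD→HKD at 1.0746; arbitrage exists.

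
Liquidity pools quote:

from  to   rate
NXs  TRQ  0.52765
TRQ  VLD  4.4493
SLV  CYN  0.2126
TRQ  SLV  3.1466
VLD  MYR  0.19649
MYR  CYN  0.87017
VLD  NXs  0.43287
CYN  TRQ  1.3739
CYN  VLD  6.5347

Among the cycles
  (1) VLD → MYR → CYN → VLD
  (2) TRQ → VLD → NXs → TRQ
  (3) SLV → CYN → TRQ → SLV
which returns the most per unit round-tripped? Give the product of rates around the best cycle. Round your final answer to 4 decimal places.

1.1173

(1) 0.19649 × 0.87017 × 6.5347 = 1.11730
(2) 4.4493 × 0.43287 × 0.52765 = 1.01624
(3) 0.2126 × 1.3739 × 3.1466 = 0.91909
Highest is cycle (1) at 1.1173 (>1, arbitrage).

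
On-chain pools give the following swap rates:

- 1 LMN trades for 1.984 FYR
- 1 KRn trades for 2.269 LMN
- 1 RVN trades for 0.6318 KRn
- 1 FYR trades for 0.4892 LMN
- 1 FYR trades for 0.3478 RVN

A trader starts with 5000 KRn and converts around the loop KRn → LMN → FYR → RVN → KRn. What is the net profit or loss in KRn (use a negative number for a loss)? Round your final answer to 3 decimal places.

-53.986

5000 KRn × 2.269 = 11345 LMN
11345 LMN × 1.984 = 22508.48 FYR
22508.48 FYR × 0.3478 = 7828.449344 RVN
7828.449344 RVN × 0.6318 = 4946.0142955392 KRn
Net change: 4946.0142955392 − 5000 = -53.9857044608 KRn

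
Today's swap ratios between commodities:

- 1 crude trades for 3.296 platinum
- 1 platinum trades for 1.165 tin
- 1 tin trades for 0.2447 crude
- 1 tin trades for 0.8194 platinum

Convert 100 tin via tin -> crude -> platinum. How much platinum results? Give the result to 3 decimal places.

80.653

100 tin × 0.2447 = 24.47 crude
24.47 crude × 3.296 = 80.65312 platinum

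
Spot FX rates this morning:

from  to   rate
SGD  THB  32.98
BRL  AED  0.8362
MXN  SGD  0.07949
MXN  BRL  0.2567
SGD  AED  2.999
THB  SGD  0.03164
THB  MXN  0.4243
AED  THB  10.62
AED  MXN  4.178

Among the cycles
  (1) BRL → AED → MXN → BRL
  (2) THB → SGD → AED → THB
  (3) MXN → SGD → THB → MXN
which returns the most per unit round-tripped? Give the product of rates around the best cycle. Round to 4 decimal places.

1.1123

(1) 0.8362 × 4.178 × 0.2567 = 0.89682
(2) 0.03164 × 2.999 × 10.62 = 1.00771
(3) 0.07949 × 32.98 × 0.4243 = 1.11234
Highest is cycle (3) at 1.1123 (>1, arbitrage).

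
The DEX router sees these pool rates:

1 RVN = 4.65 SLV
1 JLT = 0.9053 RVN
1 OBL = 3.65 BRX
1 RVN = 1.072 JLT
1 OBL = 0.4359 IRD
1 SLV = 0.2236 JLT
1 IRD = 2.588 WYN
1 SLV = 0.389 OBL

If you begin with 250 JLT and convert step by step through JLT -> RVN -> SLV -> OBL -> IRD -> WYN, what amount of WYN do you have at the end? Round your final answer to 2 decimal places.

461.83

250 JLT × 0.9053 = 226.325 RVN
226.325 RVN × 4.65 = 1052.41125 SLV
1052.41125 SLV × 0.389 = 409.38797625 OBL
409.38797625 OBL × 0.4359 = 178.452218847375 IRD
178.452218847375 IRD × 2.588 = 461.8343423770065 WYN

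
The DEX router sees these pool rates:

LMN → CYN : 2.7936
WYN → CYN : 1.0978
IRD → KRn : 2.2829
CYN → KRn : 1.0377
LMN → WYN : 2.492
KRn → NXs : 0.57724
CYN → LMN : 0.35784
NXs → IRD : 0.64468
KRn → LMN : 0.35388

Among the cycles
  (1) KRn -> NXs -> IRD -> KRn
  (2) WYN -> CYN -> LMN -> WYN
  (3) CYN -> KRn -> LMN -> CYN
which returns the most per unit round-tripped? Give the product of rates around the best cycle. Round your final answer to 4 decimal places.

1.0259

(1) 0.57724 × 0.64468 × 2.2829 = 0.84955
(2) 1.0978 × 0.35784 × 2.492 = 0.97895
(3) 1.0377 × 0.35388 × 2.7936 = 1.02587
Highest is cycle (3) at 1.0259 (>1, arbitrage).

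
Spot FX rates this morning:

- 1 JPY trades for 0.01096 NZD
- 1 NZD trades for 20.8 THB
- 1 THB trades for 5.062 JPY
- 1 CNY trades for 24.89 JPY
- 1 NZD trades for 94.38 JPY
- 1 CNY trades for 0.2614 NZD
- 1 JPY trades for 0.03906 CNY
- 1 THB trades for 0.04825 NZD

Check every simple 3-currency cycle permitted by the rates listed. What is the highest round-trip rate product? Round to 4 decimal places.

1.1540

NZD→THB→JPY→NZD: 20.8 × 5.062 × 0.01096 = 1.15397
NZD→JPY→CNY→NZD: 94.38 × 0.03906 × 0.2614 = 0.96365
Maximum is NZD→THB→JPY→NZD at 1.1540; arbitrage exists.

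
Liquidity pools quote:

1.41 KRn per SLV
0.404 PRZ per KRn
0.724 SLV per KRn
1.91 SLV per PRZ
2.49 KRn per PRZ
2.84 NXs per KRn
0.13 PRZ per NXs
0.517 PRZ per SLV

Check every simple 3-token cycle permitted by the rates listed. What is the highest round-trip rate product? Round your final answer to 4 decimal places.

1.0880

PRZ→SLV→KRn→PRZ: 1.91 × 1.41 × 0.404 = 1.08801
PRZ→KRn→SLV→PRZ: 2.49 × 0.724 × 0.517 = 0.93203
PRZ→KRn→NXs→PRZ: 2.49 × 2.84 × 0.13 = 0.91931
Maximum is PRZ→SLV→KRn→PRZ at 1.0880; arbitrage exists.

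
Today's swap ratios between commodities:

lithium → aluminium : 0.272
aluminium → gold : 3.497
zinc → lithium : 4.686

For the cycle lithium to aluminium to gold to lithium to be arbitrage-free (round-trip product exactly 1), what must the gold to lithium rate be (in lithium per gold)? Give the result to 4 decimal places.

1.0513

Known legs of the cycle: 0.272 × 3.497 = 0.951184
For no arbitrage the full-cycle product must be 1, so the missing rate is 1 / 0.951184 ≈ 1.051321.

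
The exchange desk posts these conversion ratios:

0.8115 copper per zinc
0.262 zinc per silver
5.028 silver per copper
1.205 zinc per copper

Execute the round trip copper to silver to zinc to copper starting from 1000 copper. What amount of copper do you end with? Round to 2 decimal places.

1069.02

1000 copper × 5.028 = 5028 silver
5028 silver × 0.262 = 1317.336 zinc
1317.336 zinc × 0.8115 = 1069.018164 copper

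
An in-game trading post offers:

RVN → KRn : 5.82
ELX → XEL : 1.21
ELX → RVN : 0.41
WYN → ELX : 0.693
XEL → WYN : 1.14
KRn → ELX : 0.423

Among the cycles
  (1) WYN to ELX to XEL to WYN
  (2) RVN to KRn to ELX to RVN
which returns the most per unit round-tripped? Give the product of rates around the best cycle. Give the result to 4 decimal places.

1.0094

(1) 0.693 × 1.21 × 1.14 = 0.95592
(2) 5.82 × 0.423 × 0.41 = 1.00936
Highest is cycle (2) at 1.0094 (>1, arbitrage).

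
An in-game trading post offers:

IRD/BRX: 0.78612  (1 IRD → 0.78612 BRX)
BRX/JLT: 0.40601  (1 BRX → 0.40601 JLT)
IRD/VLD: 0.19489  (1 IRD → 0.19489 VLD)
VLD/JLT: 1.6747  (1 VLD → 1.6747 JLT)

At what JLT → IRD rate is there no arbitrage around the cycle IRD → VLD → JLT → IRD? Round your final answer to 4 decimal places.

3.0639

Known legs of the cycle: 0.19489 × 1.6747 = 0.326382283
For no arbitrage the full-cycle product must be 1, so the missing rate is 1 / 0.326382283 ≈ 3.063892.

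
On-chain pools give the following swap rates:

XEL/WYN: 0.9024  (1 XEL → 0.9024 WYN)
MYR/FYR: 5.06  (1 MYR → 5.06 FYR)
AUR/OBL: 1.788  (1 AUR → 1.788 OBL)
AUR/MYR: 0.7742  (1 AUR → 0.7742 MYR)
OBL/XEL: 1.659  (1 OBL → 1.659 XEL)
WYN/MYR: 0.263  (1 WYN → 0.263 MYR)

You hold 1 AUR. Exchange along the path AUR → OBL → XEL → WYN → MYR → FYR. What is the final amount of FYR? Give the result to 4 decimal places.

1 AUR × 1.788 = 1.788 OBL
1.788 OBL × 1.659 = 2.966292 XEL
2.966292 XEL × 0.9024 = 2.6767819008 WYN
2.6767819008 WYN × 0.263 = 0.7039936399104 MYR
0.7039936399104 MYR × 5.06 = 3.562207817946624 FYR

3.5622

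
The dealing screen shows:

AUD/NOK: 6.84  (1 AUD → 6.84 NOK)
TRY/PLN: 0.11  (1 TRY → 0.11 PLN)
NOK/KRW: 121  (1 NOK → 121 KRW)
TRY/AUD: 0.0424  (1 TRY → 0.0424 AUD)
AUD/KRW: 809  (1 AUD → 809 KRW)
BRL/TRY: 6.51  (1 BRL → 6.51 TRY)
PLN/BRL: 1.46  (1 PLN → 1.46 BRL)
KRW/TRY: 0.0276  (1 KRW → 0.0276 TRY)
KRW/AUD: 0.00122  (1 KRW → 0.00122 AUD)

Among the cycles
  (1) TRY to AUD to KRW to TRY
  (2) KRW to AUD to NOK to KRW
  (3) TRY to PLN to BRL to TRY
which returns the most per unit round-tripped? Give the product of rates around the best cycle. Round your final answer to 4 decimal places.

(1) 0.0424 × 809 × 0.0276 = 0.94672
(2) 0.00122 × 6.84 × 121 = 1.00972
(3) 0.11 × 1.46 × 6.51 = 1.04551
Highest is cycle (3) at 1.0455 (>1, arbitrage).

1.0455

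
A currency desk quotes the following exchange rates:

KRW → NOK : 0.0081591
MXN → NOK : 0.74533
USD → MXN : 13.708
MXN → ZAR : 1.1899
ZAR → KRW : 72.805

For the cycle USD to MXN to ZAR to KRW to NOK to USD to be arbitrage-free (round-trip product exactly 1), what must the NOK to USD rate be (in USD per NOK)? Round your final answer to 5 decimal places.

0.10321

Known legs of the cycle: 13.708 × 1.1899 × 72.805 × 0.0081591 = 9.6892022749532046
For no arbitrage the full-cycle product must be 1, so the missing rate is 1 / 9.6892022749532046 ≈ 0.1032077.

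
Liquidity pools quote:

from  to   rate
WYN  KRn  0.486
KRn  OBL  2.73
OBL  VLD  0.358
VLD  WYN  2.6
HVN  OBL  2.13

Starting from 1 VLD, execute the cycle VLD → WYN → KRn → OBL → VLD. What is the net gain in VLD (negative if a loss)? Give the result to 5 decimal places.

1 VLD × 2.6 = 2.6 WYN
2.6 WYN × 0.486 = 1.2636 KRn
1.2636 KRn × 2.73 = 3.449628 OBL
3.449628 OBL × 0.358 = 1.234966824 VLD
Net change: 1.234966824 − 1 = 0.234966824 VLD

0.23497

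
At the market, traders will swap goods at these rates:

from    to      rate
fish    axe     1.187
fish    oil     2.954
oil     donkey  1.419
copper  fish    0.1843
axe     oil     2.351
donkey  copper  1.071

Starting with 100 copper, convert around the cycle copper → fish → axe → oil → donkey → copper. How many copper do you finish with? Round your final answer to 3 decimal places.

78.163

100 copper × 0.1843 = 18.43 fish
18.43 fish × 1.187 = 21.87641 axe
21.87641 axe × 2.351 = 51.43143991 oil
51.43143991 oil × 1.419 = 72.98121323229 donkey
72.98121323229 donkey × 1.071 = 78.16287937178259 copper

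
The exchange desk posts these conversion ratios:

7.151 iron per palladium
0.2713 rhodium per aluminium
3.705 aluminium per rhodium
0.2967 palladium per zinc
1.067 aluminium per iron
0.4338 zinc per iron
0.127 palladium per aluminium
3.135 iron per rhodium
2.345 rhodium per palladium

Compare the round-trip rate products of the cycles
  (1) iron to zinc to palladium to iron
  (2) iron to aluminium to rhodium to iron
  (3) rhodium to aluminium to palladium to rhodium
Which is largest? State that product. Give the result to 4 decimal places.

(1) 0.4338 × 0.2967 × 7.151 = 0.92039
(2) 1.067 × 0.2713 × 3.135 = 0.90751
(3) 3.705 × 0.127 × 2.345 = 1.10340
Highest is cycle (3) at 1.1034 (>1, arbitrage).

1.1034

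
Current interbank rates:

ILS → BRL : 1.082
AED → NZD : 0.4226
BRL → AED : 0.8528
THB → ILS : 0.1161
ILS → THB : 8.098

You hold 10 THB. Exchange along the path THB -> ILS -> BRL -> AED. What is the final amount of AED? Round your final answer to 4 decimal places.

10 THB × 0.1161 = 1.161 ILS
1.161 ILS × 1.082 = 1.256202 BRL
1.256202 BRL × 0.8528 = 1.0712890656 AED

1.0713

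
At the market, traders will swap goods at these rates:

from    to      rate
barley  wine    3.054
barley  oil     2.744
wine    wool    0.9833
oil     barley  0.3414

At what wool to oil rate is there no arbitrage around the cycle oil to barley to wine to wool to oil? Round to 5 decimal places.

Known legs of the cycle: 0.3414 × 3.054 × 0.9833 = 1.02522358548
For no arbitrage the full-cycle product must be 1, so the missing rate is 1 / 1.02522358548 ≈ 0.9753970.

0.97540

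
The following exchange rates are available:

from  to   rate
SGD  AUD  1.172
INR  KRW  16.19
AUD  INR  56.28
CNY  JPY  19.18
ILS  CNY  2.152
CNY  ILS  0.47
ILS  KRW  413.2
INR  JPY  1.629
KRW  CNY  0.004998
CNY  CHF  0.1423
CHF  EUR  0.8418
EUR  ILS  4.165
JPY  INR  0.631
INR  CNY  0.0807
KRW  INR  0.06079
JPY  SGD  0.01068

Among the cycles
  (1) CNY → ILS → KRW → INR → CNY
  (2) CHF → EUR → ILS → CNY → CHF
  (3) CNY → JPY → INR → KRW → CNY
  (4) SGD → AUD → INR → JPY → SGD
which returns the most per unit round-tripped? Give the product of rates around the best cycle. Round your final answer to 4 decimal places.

(1) 0.47 × 413.2 × 0.06079 × 0.0807 = 0.95272
(2) 0.8418 × 4.165 × 2.152 × 0.1423 = 1.07367
(3) 19.18 × 0.631 × 16.19 × 0.004998 = 0.97931
(4) 1.172 × 56.28 × 1.629 × 0.01068 = 1.14756
Highest is cycle (4) at 1.1476 (>1, arbitrage).

1.1476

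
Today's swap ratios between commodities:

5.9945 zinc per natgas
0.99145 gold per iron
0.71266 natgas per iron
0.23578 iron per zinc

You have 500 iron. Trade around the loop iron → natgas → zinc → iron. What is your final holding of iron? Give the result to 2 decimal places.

503.63

500 iron × 0.71266 = 356.33 natgas
356.33 natgas × 5.9945 = 2136.020185 zinc
2136.020185 zinc × 0.23578 = 503.6308392193 iron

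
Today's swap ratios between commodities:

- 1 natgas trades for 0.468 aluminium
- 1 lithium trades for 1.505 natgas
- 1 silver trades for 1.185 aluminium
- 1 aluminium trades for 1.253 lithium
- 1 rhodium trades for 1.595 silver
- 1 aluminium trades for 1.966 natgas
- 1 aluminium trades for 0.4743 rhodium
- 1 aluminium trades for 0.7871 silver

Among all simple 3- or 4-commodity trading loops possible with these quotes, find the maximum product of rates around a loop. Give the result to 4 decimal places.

0.8965

aluminium→rhodium→silver→aluminium: 0.4743 × 1.595 × 1.185 = 0.89646
aluminium→lithium→natgas→aluminium: 1.253 × 1.505 × 0.468 = 0.88254
Maximum is aluminium→rhodium→silver→aluminium at 0.8965; no arbitrage — every cycle loses value.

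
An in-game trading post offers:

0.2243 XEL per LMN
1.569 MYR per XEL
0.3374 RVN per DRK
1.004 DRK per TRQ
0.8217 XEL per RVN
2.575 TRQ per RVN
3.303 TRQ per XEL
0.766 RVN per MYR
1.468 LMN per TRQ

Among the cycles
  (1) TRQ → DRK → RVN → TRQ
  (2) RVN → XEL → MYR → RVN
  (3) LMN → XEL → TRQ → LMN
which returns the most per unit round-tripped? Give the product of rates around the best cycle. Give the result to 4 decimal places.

(1) 1.004 × 0.3374 × 2.575 = 0.87228
(2) 0.8217 × 1.569 × 0.766 = 0.98756
(3) 0.2243 × 3.303 × 1.468 = 1.08759
Highest is cycle (3) at 1.0876 (>1, arbitrage).

1.0876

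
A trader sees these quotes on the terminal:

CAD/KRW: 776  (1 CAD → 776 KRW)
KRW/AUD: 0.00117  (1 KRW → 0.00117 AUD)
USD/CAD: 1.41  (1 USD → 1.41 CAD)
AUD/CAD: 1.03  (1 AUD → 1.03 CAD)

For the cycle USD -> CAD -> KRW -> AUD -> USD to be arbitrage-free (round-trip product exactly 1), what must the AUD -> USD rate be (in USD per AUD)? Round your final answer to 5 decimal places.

0.78115

Known legs of the cycle: 1.41 × 776 × 0.00117 = 1.2801672
For no arbitrage the full-cycle product must be 1, so the missing rate is 1 / 1.2801672 ≈ 0.7811480.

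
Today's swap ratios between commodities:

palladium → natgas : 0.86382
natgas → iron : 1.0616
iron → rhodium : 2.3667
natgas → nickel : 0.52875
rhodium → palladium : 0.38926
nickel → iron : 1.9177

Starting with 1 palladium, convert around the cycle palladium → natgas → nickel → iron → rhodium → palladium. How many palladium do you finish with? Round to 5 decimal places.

1 palladium × 0.86382 = 0.86382 natgas
0.86382 natgas × 0.52875 = 0.456744825 nickel
0.456744825 nickel × 1.9177 = 0.8758995509025 iron
0.8758995509025 iron × 2.3667 = 2.07299146712094675 rhodium
2.07299146712094675 rhodium × 0.38926 = 0.806932658491499731905 palladium

0.80693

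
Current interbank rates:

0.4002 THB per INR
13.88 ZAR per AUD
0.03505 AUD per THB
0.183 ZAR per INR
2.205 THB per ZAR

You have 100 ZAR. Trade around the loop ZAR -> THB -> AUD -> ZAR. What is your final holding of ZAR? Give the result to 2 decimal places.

107.27

100 ZAR × 2.205 = 220.5 THB
220.5 THB × 0.03505 = 7.728525 AUD
7.728525 AUD × 13.88 = 107.271927 ZAR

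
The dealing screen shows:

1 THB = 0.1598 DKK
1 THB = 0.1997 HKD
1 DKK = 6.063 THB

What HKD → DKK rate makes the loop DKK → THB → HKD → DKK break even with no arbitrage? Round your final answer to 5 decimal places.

Known legs of the cycle: 6.063 × 0.1997 = 1.2107811
For no arbitrage the full-cycle product must be 1, so the missing rate is 1 / 1.2107811 ≈ 0.8259131.

0.82591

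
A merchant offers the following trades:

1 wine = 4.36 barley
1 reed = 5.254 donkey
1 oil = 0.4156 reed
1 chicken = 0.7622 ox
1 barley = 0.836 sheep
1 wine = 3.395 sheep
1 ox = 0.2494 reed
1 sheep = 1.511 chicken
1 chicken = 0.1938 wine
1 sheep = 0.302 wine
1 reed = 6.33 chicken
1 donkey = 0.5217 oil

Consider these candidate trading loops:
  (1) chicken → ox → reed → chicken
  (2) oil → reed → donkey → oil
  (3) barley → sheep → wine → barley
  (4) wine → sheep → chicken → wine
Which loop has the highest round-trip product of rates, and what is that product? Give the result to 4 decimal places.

1.2033

(1) 0.7622 × 0.2494 × 6.33 = 1.20329
(2) 0.4156 × 5.254 × 0.5217 = 1.13916
(3) 0.836 × 0.302 × 4.36 = 1.10078
(4) 3.395 × 1.511 × 0.1938 = 0.99416
Highest is cycle (1) at 1.2033 (>1, arbitrage).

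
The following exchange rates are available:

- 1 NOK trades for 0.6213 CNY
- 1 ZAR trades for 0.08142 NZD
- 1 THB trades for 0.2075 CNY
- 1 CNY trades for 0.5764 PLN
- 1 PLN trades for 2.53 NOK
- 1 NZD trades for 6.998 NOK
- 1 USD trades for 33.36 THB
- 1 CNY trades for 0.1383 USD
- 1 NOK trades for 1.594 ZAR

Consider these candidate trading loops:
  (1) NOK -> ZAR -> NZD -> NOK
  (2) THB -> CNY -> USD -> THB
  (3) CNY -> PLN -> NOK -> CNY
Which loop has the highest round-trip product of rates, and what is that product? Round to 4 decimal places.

(1) 1.594 × 0.08142 × 6.998 = 0.90822
(2) 0.2075 × 0.1383 × 33.36 = 0.95734
(3) 0.5764 × 2.53 × 0.6213 = 0.90604
Highest is cycle (2) at 0.9573 (≤1, no arbitrage).

0.9573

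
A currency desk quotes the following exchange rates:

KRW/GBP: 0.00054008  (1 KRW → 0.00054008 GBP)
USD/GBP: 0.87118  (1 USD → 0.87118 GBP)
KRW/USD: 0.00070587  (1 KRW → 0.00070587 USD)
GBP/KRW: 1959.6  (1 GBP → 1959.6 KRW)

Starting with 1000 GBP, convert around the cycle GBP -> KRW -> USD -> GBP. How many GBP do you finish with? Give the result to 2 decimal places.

1000 GBP × 1959.6 = 1959600 KRW
1959600 KRW × 0.00070587 = 1383.222852 USD
1383.222852 USD × 0.87118 = 1205.03608420536 GBP

1205.04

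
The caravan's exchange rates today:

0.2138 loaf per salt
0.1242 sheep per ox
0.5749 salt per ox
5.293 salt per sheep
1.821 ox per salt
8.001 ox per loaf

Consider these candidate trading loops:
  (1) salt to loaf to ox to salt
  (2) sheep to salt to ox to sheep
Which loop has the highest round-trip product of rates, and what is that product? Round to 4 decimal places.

(1) 0.2138 × 8.001 × 0.5749 = 0.98343
(2) 5.293 × 1.821 × 0.1242 = 1.19711
Highest is cycle (2) at 1.1971 (>1, arbitrage).

1.1971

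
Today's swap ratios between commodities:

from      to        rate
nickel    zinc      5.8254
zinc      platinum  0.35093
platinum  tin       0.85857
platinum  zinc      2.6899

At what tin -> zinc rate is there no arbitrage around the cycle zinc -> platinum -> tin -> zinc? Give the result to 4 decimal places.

3.3190

Known legs of the cycle: 0.35093 × 0.85857 = 0.3012979701
For no arbitrage the full-cycle product must be 1, so the missing rate is 1 / 0.3012979701 ≈ 3.318974.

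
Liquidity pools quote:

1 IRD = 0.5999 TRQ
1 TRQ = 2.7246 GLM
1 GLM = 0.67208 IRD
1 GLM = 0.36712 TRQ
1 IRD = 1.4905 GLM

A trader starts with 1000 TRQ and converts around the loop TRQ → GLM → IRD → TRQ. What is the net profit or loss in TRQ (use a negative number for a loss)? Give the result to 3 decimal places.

1000 TRQ × 2.7246 = 2724.6 GLM
2724.6 GLM × 0.67208 = 1831.149168 IRD
1831.149168 IRD × 0.5999 = 1098.5063858832 TRQ
Net change: 1098.5063858832 − 1000 = 98.5063858832 TRQ

98.506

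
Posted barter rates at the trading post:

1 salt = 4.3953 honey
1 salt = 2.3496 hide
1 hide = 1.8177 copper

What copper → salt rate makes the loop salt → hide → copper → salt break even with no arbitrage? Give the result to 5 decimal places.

0.23414

Known legs of the cycle: 2.3496 × 1.8177 = 4.27086792
For no arbitrage the full-cycle product must be 1, so the missing rate is 1 / 4.27086792 ≈ 0.2341444.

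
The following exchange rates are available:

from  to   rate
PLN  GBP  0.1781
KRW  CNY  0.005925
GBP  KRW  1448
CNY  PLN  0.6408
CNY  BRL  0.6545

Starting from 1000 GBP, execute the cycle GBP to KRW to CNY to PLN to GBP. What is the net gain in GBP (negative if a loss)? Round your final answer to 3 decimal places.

1000 GBP × 1448 = 1448000 KRW
1448000 KRW × 0.005925 = 8579.4 CNY
8579.4 CNY × 0.6408 = 5497.67952 PLN
5497.67952 PLN × 0.1781 = 979.136722512 GBP
Net change: 979.136722512 − 1000 = -20.863277488 GBP

-20.863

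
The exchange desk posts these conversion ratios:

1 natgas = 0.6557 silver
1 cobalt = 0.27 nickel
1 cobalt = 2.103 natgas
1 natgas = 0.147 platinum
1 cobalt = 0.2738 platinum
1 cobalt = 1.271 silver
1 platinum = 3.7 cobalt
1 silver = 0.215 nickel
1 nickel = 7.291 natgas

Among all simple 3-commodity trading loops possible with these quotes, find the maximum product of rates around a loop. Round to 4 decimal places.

platinum→cobalt→natgas→platinum: 3.7 × 2.103 × 0.147 = 1.14382
nickel→natgas→silver→nickel: 7.291 × 0.6557 × 0.215 = 1.02785
Maximum is platinum→cobalt→natgas→platinum at 1.1438; arbitrage exists.

1.1438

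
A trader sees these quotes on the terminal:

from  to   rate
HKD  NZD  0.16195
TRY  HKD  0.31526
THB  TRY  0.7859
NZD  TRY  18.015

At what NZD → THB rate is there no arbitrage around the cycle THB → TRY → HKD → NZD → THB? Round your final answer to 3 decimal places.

Known legs of the cycle: 0.7859 × 0.31526 × 0.16195 = 0.0401251909663
For no arbitrage the full-cycle product must be 1, so the missing rate is 1 / 0.0401251909663 ≈ 24.92200.

24.922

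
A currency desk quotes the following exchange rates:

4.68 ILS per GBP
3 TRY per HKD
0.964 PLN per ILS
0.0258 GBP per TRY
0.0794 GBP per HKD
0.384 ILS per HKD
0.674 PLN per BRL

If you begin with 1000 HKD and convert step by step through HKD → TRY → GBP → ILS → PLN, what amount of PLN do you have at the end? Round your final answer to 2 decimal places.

1000 HKD × 3 = 3000 TRY
3000 TRY × 0.0258 = 77.4 GBP
77.4 GBP × 4.68 = 362.232 ILS
362.232 ILS × 0.964 = 349.191648 PLN

349.19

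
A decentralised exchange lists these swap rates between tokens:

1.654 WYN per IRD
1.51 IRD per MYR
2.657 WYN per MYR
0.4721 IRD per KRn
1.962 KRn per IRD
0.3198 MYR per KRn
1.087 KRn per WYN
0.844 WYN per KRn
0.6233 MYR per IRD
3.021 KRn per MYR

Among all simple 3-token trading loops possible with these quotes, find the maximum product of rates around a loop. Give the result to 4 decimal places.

MYR→IRD→KRn→MYR: 1.51 × 1.962 × 0.3198 = 0.94745
MYR→WYN→KRn→MYR: 2.657 × 1.087 × 0.3198 = 0.92363
MYR→KRn→IRD→MYR: 3.021 × 0.4721 × 0.6233 = 0.88896
IRD→WYN→KRn→IRD: 1.654 × 1.087 × 0.4721 = 0.84879
Maximum is MYR→IRD→KRn→MYR at 0.9474; no arbitrage — every cycle loses value.

0.9474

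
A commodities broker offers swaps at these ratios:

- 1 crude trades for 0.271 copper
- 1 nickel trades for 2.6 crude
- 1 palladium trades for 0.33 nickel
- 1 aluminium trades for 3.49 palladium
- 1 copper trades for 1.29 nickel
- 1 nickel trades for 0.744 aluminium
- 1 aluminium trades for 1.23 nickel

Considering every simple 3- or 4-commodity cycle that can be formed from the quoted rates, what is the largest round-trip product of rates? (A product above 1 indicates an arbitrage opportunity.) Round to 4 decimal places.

0.9089

nickel→crude→copper→nickel: 2.6 × 0.271 × 1.29 = 0.90893
nickel→aluminium→palladium→nickel: 0.744 × 3.49 × 0.33 = 0.85686
Maximum is nickel→crude→copper→nickel at 0.9089; no arbitrage — every cycle loses value.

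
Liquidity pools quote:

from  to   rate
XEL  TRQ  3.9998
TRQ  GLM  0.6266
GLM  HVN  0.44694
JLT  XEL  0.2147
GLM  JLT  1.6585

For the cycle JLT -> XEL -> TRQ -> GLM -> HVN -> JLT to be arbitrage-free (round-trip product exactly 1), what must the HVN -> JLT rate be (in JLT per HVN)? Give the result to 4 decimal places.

Known legs of the cycle: 0.2147 × 3.9998 × 0.6266 × 0.44694 = 0.24049715085638424
For no arbitrage the full-cycle product must be 1, so the missing rate is 1 / 0.24049715085638424 ≈ 4.158053.

4.1581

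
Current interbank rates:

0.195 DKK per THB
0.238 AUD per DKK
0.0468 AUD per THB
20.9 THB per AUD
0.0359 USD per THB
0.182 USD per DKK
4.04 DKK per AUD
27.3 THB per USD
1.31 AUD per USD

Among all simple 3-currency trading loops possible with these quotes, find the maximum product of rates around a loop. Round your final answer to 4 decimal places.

AUD→THB→USD→AUD: 20.9 × 0.0359 × 1.31 = 0.98291
AUD→THB→DKK→AUD: 20.9 × 0.195 × 0.238 = 0.96997
USD→THB→DKK→USD: 27.3 × 0.195 × 0.182 = 0.96888
AUD→DKK→USD→AUD: 4.04 × 0.182 × 1.31 = 0.96322
Maximum is AUD→THB→USD→AUD at 0.9829; no arbitrage — every cycle loses value.

0.9829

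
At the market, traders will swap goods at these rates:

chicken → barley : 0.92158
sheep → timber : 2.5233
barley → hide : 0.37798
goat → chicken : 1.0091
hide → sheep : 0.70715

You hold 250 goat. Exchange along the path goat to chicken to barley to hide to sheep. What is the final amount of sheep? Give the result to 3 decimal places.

62.142

250 goat × 1.0091 = 252.275 chicken
252.275 chicken × 0.92158 = 232.4915945 barley
232.4915945 barley × 0.37798 = 87.87717288911 hide
87.87717288911 hide × 0.70715 = 62.1423428085341365 sheep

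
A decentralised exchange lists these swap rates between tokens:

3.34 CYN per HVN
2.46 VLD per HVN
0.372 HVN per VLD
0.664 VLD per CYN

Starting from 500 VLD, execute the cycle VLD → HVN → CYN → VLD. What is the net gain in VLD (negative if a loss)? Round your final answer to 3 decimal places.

-87.497

500 VLD × 0.372 = 186 HVN
186 HVN × 3.34 = 621.24 CYN
621.24 CYN × 0.664 = 412.50336 VLD
Net change: 412.50336 − 500 = -87.49664 VLD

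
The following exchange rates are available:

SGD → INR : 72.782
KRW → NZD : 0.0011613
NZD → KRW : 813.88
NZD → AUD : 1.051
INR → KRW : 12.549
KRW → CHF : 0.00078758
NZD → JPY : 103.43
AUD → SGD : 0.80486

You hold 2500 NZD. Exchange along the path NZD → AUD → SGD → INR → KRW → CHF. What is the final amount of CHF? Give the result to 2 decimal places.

2500 NZD × 1.051 = 2627.5 AUD
2627.5 AUD × 0.80486 = 2114.76965 SGD
2114.76965 SGD × 72.782 = 153917.1646663 INR
153917.1646663 INR × 12.549 = 1931506.4993973987 KRW
1931506.4993973987 KRW × 0.00078758 = 1521.215888795403268146 CHF

1521.22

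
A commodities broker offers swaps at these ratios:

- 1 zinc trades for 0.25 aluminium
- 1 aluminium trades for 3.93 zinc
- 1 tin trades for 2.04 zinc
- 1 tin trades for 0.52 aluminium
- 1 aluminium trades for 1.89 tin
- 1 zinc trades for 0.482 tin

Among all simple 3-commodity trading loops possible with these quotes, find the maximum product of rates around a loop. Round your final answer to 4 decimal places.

zinc→tin→aluminium→zinc: 0.482 × 0.52 × 3.93 = 0.98502
zinc→aluminium→tin→zinc: 0.25 × 1.89 × 2.04 = 0.96390
Maximum is zinc→tin→aluminium→zinc at 0.9850; no arbitrage — every cycle loses value.

0.9850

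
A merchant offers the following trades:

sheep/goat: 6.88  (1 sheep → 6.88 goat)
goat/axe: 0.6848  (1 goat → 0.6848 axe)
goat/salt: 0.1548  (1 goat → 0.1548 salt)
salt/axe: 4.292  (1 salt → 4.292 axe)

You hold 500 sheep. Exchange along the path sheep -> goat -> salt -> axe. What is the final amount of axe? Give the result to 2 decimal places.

500 sheep × 6.88 = 3440 goat
3440 goat × 0.1548 = 532.512 salt
532.512 salt × 4.292 = 2285.541504 axe

2285.54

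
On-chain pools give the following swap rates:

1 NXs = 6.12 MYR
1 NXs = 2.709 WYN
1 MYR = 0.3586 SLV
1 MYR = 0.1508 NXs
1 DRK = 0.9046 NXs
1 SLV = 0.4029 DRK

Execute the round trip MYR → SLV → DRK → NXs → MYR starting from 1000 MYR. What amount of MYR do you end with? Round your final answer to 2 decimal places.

1000 MYR × 0.3586 = 358.6 SLV
358.6 SLV × 0.4029 = 144.47994 DRK
144.47994 DRK × 0.9046 = 130.696553724 NXs
130.696553724 NXs × 6.12 = 799.86290879088 MYR

799.86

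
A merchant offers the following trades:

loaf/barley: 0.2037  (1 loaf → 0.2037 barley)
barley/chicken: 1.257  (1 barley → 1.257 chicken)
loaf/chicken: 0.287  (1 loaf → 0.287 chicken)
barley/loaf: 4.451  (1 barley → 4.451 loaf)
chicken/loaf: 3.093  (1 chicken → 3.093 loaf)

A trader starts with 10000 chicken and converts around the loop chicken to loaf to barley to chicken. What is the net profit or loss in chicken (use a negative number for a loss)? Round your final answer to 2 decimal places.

10000 chicken × 3.093 = 30930 loaf
30930 loaf × 0.2037 = 6300.441 barley
6300.441 barley × 1.257 = 7919.654337 chicken
Net change: 7919.654337 − 10000 = -2080.345663 chicken

-2080.35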